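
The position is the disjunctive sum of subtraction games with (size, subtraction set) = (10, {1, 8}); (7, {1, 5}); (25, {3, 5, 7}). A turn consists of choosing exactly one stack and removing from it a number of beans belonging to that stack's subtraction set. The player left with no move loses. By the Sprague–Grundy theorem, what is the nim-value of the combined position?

Stack A, S = {1, 8}:
G(0) = 0
G(1) = mex{0} = 1
G(2) = mex{1} = 0
G(3) = mex{0} = 1
G(4) = mex{1} = 0
G(5) = mex{0} = 1
G(6) = mex{1} = 0
G(7) = mex{0} = 1
G(8) = mex{1,0} = 2
G(9) = mex{2,1} = 0
G(10) = mex{0,0} = 1
G_A(10) = 1.
Stack B, S = {1, 5}:
n : 0 1 2 3 4 5 6 7
G : 0 1 0 1 0 1 0 1
G_B(7) = 1.
Stack C, S = {3, 5, 7}:
n :  0  1  2  3  4  5  6  7  8  9 10 11 12 13 14 15 16 17 18 19 20 21 22 23 24 25
G :  0  0  0  1  1  1  2  2  2  3  0  0  0  1  1  1  2  2  2  3  0  0  0  1  1  1
G_C(25) = 1.
Combined Grundy value = 1 ⊕ 1 ⊕ 1 = 1.

1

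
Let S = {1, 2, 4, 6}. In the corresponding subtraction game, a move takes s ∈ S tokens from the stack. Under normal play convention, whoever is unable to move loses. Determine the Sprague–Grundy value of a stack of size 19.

n :  0  1  2  3  4  5  6  7  8  9 10 11 12 13 14 15 16 17 18 19
G :  0  1  2  0  1  2  3  4  0  1  2  0  1  2  3  4  0  1  2  0

0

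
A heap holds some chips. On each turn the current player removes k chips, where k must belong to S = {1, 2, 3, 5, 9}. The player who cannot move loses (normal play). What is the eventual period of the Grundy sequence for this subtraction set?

G(0) = 0
G(1) = mex{0} = 1
G(2) = mex{1,0} = 2
G(3) = mex{2,1,0} = 3
G(4) = mex{3,2,1} = 0
G(5) = mex{0,3,2,0} = 1
G(6) = mex{1,0,3,1} = 2
G(7) = mex{2,1,0,2} = 3
G(8) = mex{3,2,1,3} = 0
G(9) = mex{0,3,2,0,0} = 1
G(10) = mex{1,0,3,1,1} = 2
G(11) = mex{2,1,0,2,2} = 3
G(12) = mex{3,2,1,3,3} = 0
G(13) = mex{0,3,2,0,0} = 1
G(14) = mex{1,0,3,1,1} = 2
G(n+4) = G(n) holds for n = 0,…,8 (a full window of length max(S) = 9), so the sequence is purely periodic with period 4.

4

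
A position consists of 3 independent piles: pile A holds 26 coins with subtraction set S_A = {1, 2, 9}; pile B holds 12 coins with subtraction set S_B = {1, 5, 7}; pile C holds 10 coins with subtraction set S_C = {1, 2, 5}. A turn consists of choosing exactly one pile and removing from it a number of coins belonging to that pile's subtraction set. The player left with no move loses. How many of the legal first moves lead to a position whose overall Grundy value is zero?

6

Pile A, S = {1, 2, 9}:
n :  0  1  2  3  4  5  6  7  8  9 10 11 12 13 14 15 16 17 18 19 20 21 22 23 24 25 26
G :  0  1  2  0  1  2  0  1  2  3  0  1  2  0  1  2  0  1  2  3  0  1  2  0  1  2  0
G_A(26) = 0.
Pile B, S = {1, 5, 7}:
G(0) = 0
G(1) = mex{0} = 1
G(2) = mex{1} = 0
G(3) = mex{0} = 1
G(4) = mex{1} = 0
G(5) = mex{0,0} = 1
G(6) = mex{1,1} = 0
G(7) = mex{0,0,0} = 1
G(8) = mex{1,1,1} = 0
G(9) = mex{0,0,0} = 1
G(10) = mex{1,1,1} = 0
G(11) = mex{0,0,0} = 1
G(12) = mex{1,1,1} = 0
G_B(12) = 0.
Pile C, S = {1, 2, 5}:
n :  0  1  2  3  4  5  6  7  8  9 10
G :  0  1  2  0  1  2  0  1  2  0  1
G_C(10) = 1.
Combined Grundy value = 0 ⊕ 0 ⊕ 1 = 1.
A winning move leaves total XOR = 0, i.e. changes one component's Grundy value g to g ⊕ X where X is the current total.
Pile A: need g' = 0⊕1 = 1. Options: 26−1→G=2, 26−2→G=1, 26−9→G=1. Hits: 2.
Pile B: need g' = 0⊕1 = 1. Options: 12−1→G=1, 12−5→G=1, 12−7→G=1. Hits: 3.
Pile C: need g' = 1⊕1 = 0. Options: 10−1→G=0, 10−2→G=2, 10−5→G=2. Hits: 1.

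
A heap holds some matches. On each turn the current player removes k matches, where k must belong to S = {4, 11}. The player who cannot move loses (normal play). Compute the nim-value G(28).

G(0) = 0
G(1) = mex{} = 0
G(2) = mex{} = 0
G(3) = mex{} = 0
G(4) = mex{0} = 1
G(5) = mex{0} = 1
G(6) = mex{0} = 1
G(7) = mex{0} = 1
G(8) = mex{1} = 0
G(9) = mex{1} = 0
G(10) = mex{1} = 0
G(11) = mex{1,0} = 2
G(12) = mex{0,0} = 1
G(13) = mex{0,0} = 1
G(14) = mex{0,0} = 1
G(15) = mex{2,1} = 0
G(16) = mex{1,1} = 0
G(17) = mex{1,1} = 0
G(18) = mex{1,1} = 0
G(19) = mex{0,0} = 1
G(20) = mex{0,0} = 1
G(21) = mex{0,0} = 1
G(22) = mex{0,2} = 1
G(23) = mex{1,1} = 0
G(24) = mex{1,1} = 0
G(25) = mex{1,1} = 0
G(26) = mex{1,0} = 2
G(27) = mex{0,0} = 1
G(28) = mex{0,0} = 1

1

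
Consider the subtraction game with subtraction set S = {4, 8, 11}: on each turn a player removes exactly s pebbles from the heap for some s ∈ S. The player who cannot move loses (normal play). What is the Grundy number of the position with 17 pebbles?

n :  0  1  2  3  4  5  6  7  8  9 10 11 12 13 14 15 16 17
G :  0  0  0  0  1  1  1  1  2  2  2  2  3  3  3  0  0  0

0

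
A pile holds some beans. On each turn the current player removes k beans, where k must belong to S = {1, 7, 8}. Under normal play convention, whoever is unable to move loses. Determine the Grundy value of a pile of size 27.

2

G(0) = 0
G(1) = mex{0} = 1
G(2) = mex{1} = 0
G(3) = mex{0} = 1
G(4) = mex{1} = 0
G(5) = mex{0} = 1
G(6) = mex{1} = 0
G(7) = mex{0,0} = 1
G(8) = mex{1,1,0} = 2
G(9) = mex{2,0,1} = 3
G(10) = mex{3,1,0} = 2
G(11) = mex{2,0,1} = 3
G(12) = mex{3,1,0} = 2
G(13) = mex{2,0,1} = 3
G(14) = mex{3,1,0} = 2
G(15) = mex{2,2,1} = 0
G(16) = mex{0,3,2} = 1
G(17) = mex{1,2,3} = 0
G(18) = mex{0,3,2} = 1
G(19) = mex{1,2,3} = 0
G(20) = mex{0,3,2} = 1
G(21) = mex{1,2,3} = 0
G(22) = mex{0,0,2} = 1
G(23) = mex{1,1,0} = 2
G(24) = mex{2,0,1} = 3
G(25) = mex{3,1,0} = 2
G(26) = mex{2,0,1} = 3
G(27) = mex{3,1,0} = 2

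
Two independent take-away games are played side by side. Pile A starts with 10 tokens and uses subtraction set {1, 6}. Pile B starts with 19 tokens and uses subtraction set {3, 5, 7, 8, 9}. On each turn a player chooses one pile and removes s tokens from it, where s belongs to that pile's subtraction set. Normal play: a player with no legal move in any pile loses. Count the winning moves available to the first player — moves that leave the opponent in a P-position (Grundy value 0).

Pile A, S = {1, 6}:
G(0) = 0
G(1) = mex{0} = 1
G(2) = mex{1} = 0
G(3) = mex{0} = 1
G(4) = mex{1} = 0
G(5) = mex{0} = 1
G(6) = mex{1,0} = 2
G(7) = mex{2,1} = 0
G(8) = mex{0,0} = 1
G(9) = mex{1,1} = 0
G(10) = mex{0,0} = 1
G_A(10) = 1.
Pile B, S = {3, 5, 7, 8, 9}:
n :  0  1  2  3  4  5  6  7  8  9 10 11 12 13 14 15 16 17 18 19
G :  0  0  0  1  1  1  2  2  2  3  3  3  0  0  0  1  1  1  2  2
G_B(19) = 2.
Combined Grundy value = 1 ⊕ 2 = 3.
A winning move leaves total XOR = 0, i.e. changes one component's Grundy value g to g ⊕ X where X is the current total.
Pile A: need g' = 1⊕3 = 2. Options: 10−1→G=0, 10−6→G=0. Hits: 0.
Pile B: need g' = 2⊕3 = 1. Options: 19−3→G=1, 19−5→G=0, 19−7→G=0, 19−8→G=3, 19−9→G=3. Hits: 1.

1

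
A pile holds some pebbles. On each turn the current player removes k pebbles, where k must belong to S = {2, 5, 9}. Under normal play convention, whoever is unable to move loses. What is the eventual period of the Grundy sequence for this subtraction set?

7

n :  0  1  2  3  4  5  6  7  8  9 10 11 12 13 14 15 16 17
G :  0  0  1  1  0  2  1  0  0  1  1  0  2  1  0  0  1  1
G(n+7) = G(n) holds for n = 0,…,8 (a full window of length max(S) = 9), so the sequence is purely periodic with period 7.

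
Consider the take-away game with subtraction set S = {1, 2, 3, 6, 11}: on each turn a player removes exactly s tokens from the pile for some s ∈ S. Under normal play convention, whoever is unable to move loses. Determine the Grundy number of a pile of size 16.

0

n :  0  1  2  3  4  5  6  7  8  9 10 11 12 13 14 15 16
G :  0  1  2  3  0  1  2  3  0  1  2  3  0  1  2  3  0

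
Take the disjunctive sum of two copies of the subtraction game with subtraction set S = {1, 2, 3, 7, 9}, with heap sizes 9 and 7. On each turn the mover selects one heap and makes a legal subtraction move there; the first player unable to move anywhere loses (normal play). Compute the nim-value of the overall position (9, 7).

2

All heaps use S = {1, 2, 3, 7, 9}:
G(0) = 0
G(1) = mex{0} = 1
G(2) = mex{1,0} = 2
G(3) = mex{2,1,0} = 3
G(4) = mex{3,2,1} = 0
G(5) = mex{0,3,2} = 1
G(6) = mex{1,0,3} = 2
G(7) = mex{2,1,0,0} = 3
G(8) = mex{3,2,1,1} = 0
G(9) = mex{0,3,2,2,0} = 1
Heap A: G(9) = 1.
Heap B: G(7) = 3.
Combined Grundy value = 1 ⊕ 3 = 2.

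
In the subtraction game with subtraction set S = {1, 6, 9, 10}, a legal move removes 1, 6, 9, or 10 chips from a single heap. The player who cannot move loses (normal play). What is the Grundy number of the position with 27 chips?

4

n :  0  1  2  3  4  5  6  7  8  9 10 11 12 13 14 15 16 17 18 19 20 21 22 23 24 25 26 27
G :  0  1  0  1  0  1  2  0  1  2  3  2  3  2  3  0  1  3  0  1  0  1  0  1  2  3  2  4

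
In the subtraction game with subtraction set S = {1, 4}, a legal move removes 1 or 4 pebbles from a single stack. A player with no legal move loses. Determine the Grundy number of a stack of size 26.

1

n :  0  1  2  3  4  5  6  7  8  9 10 11 12 13 14 15 16 17 18 19 20 21 22 23 24 25 26
G :  0  1  0  1  2  0  1  0  1  2  0  1  0  1  2  0  1  0  1  2  0  1  0  1  2  0  1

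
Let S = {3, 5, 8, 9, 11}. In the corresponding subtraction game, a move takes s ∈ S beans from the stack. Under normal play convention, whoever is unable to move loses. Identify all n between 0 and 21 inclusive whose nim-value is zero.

n :  0  1  2  3  4  5  6  7  8  9 10 11 12 13 14 15 16 17 18 19 20 21
G :  0  0  0  1  1  1  2  2  2  3  3  3  4  4  0  0  0  1  1  1  2  2
P-positions are exactly the n with G(n) = 0.

0, 1, 2, 14, 15, 16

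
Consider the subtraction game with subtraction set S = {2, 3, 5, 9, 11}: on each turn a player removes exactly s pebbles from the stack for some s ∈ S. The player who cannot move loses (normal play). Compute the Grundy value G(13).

3

n :  0  1  2  3  4  5  6  7  8  9 10 11 12 13
G :  0  0  1  1  2  2  3  0  0  1  1  2  2  3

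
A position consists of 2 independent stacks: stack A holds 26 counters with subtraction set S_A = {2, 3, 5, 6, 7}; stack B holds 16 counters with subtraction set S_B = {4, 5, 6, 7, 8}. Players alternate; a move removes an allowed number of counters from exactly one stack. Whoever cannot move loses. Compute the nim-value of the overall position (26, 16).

5

Stack A, S = {2, 3, 5, 6, 7}:
G(0) = 0
G(1) = mex{} = 0
G(2) = mex{0} = 1
G(3) = mex{0,0} = 1
G(4) = mex{1,0} = 2
G(5) = mex{1,1,0} = 2
G(6) = mex{2,1,0,0} = 3
G(7) = mex{2,2,1,0,0} = 3
G(8) = mex{3,2,1,1,0} = 4
G(9) = mex{3,3,2,1,1} = 0
G(10) = mex{4,3,2,2,1} = 0
G(11) = mex{0,4,3,2,2} = 1
G(12) = mex{0,0,3,3,2} = 1
G(13) = mex{1,0,4,3,3} = 2
G(14) = mex{1,1,0,4,3} = 2
G(15) = mex{2,1,0,0,4} = 3
G(16) = mex{2,2,1,0,0} = 3
G(17) = mex{3,2,1,1,0} = 4
G(18) = mex{3,3,2,1,1} = 0
G(19) = mex{4,3,2,2,1} = 0
G(20) = mex{0,4,3,2,2} = 1
G(21) = mex{0,0,3,3,2} = 1
G(22) = mex{1,0,4,3,3} = 2
G(23) = mex{1,1,0,4,3} = 2
G(24) = mex{2,1,0,0,4} = 3
G(25) = mex{2,2,1,0,0} = 3
G(26) = mex{3,2,1,1,0} = 4
G_A(26) = 4.
Stack B, S = {4, 5, 6, 7, 8}:
G(0) = 0
G(1) = mex{} = 0
G(2) = mex{} = 0
G(3) = mex{} = 0
G(4) = mex{0} = 1
G(5) = mex{0,0} = 1
G(6) = mex{0,0,0} = 1
G(7) = mex{0,0,0,0} = 1
G(8) = mex{1,0,0,0,0} = 2
G(9) = mex{1,1,0,0,0} = 2
G(10) = mex{1,1,1,0,0} = 2
G(11) = mex{1,1,1,1,0} = 2
G(12) = mex{2,1,1,1,1} = 0
G(13) = mex{2,2,1,1,1} = 0
G(14) = mex{2,2,2,1,1} = 0
G(15) = mex{2,2,2,2,1} = 0
G(16) = mex{0,2,2,2,2} = 1
G_B(16) = 1.
Combined Grundy value = 4 ⊕ 1 = 5.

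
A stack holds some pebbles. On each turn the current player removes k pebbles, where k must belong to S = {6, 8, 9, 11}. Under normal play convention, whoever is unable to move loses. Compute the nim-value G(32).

n :  0  1  2  3  4  5  6  7  8  9 10 11 12 13 14 15 16 17 18 19 20 21 22 23 24 25 26 27 28 29 30 31 32
G :  0  0  0  0  0  0  1  1  1  1  1  1  2  2  2  2  2  0  0  0  0  0  0  1  1  1  1  1  1  2  2  2  2

2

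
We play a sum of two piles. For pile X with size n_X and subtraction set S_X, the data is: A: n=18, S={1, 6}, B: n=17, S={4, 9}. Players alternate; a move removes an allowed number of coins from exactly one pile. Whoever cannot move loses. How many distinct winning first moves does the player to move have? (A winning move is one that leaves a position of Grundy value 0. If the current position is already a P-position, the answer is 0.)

Pile A, S = {1, 6}:
n :  0  1  2  3  4  5  6  7  8  9 10 11 12 13 14 15 16 17 18
G :  0  1  0  1  0  1  2  0  1  0  1  0  1  2  0  1  0  1  0
G_A(18) = 0.
Pile B, S = {4, 9}:
n :  0  1  2  3  4  5  6  7  8  9 10 11 12 13 14 15 16 17
G :  0  0  0  0  1  1  1  1  0  2  2  2  1  0  0  0  0  1
G_B(17) = 1.
Combined Grundy value = 0 ⊕ 1 = 1.
A winning move leaves total XOR = 0, i.e. changes one component's Grundy value g to g ⊕ X where X is the current total.
Pile A: need g' = 0⊕1 = 1. Options: 18−1→G=1, 18−6→G=1. Hits: 2.
Pile B: need g' = 1⊕1 = 0. Options: 17−4→G=0, 17−9→G=0. Hits: 2.

4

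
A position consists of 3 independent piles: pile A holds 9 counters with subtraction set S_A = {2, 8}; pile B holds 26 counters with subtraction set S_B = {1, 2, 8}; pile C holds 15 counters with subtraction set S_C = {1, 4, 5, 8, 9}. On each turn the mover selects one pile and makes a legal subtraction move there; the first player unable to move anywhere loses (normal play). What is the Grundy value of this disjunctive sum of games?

1

Pile A, S = {2, 8}:
n : 0 1 2 3 4 5 6 7 8 9
G : 0 0 1 1 0 0 1 1 2 2
G_A(9) = 2.
Pile B, S = {1, 2, 8}:
G(0) = 0
G(1) = mex{0} = 1
G(2) = mex{1,0} = 2
G(3) = mex{2,1} = 0
G(4) = mex{0,2} = 1
G(5) = mex{1,0} = 2
G(6) = mex{2,1} = 0
G(7) = mex{0,2} = 1
G(8) = mex{1,0,0} = 2
G(9) = mex{2,1,1} = 0
G(10) = mex{0,2,2} = 1
G(11) = mex{1,0,0} = 2
G(12) = mex{2,1,1} = 0
G(13) = mex{0,2,2} = 1
G(14) = mex{1,0,0} = 2
G(15) = mex{2,1,1} = 0
G(16) = mex{0,2,2} = 1
G(17) = mex{1,0,0} = 2
G(18) = mex{2,1,1} = 0
G(19) = mex{0,2,2} = 1
G(20) = mex{1,0,0} = 2
G(21) = mex{2,1,1} = 0
G(22) = mex{0,2,2} = 1
G(23) = mex{1,0,0} = 2
G(24) = mex{2,1,1} = 0
G(25) = mex{0,2,2} = 1
G(26) = mex{1,0,0} = 2
G_B(26) = 2.
Pile C, S = {1, 4, 5, 8, 9}:
G(0) = 0
G(1) = mex{0} = 1
G(2) = mex{1} = 0
G(3) = mex{0} = 1
G(4) = mex{1,0} = 2
G(5) = mex{2,1,0} = 3
G(6) = mex{3,0,1} = 2
G(7) = mex{2,1,0} = 3
G(8) = mex{3,2,1,0} = 4
G(9) = mex{4,3,2,1,0} = 5
G(10) = mex{5,2,3,0,1} = 4
G(11) = mex{4,3,2,1,0} = 5
G(12) = mex{5,4,3,2,1} = 0
G(13) = mex{0,5,4,3,2} = 1
G(14) = mex{1,4,5,2,3} = 0
G(15) = mex{0,5,4,3,2} = 1
G_C(15) = 1.
Combined Grundy value = 2 ⊕ 2 ⊕ 1 = 1.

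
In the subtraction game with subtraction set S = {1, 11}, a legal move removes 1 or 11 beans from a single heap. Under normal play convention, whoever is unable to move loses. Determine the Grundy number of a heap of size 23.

n :  0  1  2  3  4  5  6  7  8  9 10 11 12 13 14 15 16 17 18 19 20 21 22 23
G :  0  1  0  1  0  1  0  1  0  1  0  1  0  1  0  1  0  1  0  1  0  1  0  1

1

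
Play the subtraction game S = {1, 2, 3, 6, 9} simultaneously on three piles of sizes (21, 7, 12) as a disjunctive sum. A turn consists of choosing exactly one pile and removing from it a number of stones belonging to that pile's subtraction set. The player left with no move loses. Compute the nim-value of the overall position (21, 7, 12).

All piles use S = {1, 2, 3, 6, 9}:
n :  0  1  2  3  4  5  6  7  8  9 10 11 12 13 14 15 16 17 18 19 20 21
G :  0  1  2  3  0  1  2  3  0  1  2  3  0  1  2  3  0  1  2  3  0  1
Pile A: G(21) = 1.
Pile B: G(7) = 3.
Pile C: G(12) = 0.
Combined Grundy value = 1 ⊕ 3 ⊕ 0 = 2.

2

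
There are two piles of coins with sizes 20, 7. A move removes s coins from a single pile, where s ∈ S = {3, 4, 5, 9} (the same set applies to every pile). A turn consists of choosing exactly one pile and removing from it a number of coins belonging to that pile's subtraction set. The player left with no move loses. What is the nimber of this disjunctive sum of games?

All piles use S = {3, 4, 5, 9}:
n :  0  1  2  3  4  5  6  7  8  9 10 11 12 13 14 15 16 17 18 19 20
G :  0  0  0  1  1  1  2  2  0  3  3  1  4  2  0  0  0  1  1  1  2
Pile A: G(20) = 2.
Pile B: G(7) = 2.
Combined Grundy value = 2 ⊕ 2 = 0.

0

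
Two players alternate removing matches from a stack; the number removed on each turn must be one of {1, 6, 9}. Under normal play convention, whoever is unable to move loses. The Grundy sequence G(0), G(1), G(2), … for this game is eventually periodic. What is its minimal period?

5

n :  0  1  2  3  4  5  6  7  8  9 10 11 12 13 14 15 16 17 18 19 20 21 22 23 24 25 26
G :  0  1  0  1  0  1  2  0  1  2  3  2  0  1  0  1  2  0  1  0  1  2  0  1  0  1  2
From n = 11 onward G(n+5) = G(n); since this holds over max(S) = 9 consecutive positions the period is 5 (pre-period 11).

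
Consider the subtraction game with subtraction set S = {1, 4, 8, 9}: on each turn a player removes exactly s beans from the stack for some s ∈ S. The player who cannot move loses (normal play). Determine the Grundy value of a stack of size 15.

3

n :  0  1  2  3  4  5  6  7  8  9 10 11 12 13 14 15
G :  0  1  0  1  2  0  1  0  1  2  3  2  0  1  2  3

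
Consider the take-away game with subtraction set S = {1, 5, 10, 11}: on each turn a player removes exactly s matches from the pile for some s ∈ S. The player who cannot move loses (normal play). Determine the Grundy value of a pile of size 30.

2

G(0) = 0
G(1) = mex{0} = 1
G(2) = mex{1} = 0
G(3) = mex{0} = 1
G(4) = mex{1} = 0
G(5) = mex{0,0} = 1
G(6) = mex{1,1} = 0
G(7) = mex{0,0} = 1
G(8) = mex{1,1} = 0
G(9) = mex{0,0} = 1
G(10) = mex{1,1,0} = 2
G(11) = mex{2,0,1,0} = 3
G(12) = mex{3,1,0,1} = 2
G(13) = mex{2,0,1,0} = 3
G(14) = mex{3,1,0,1} = 2
G(15) = mex{2,2,1,0} = 3
G(16) = mex{3,3,0,1} = 2
G(17) = mex{2,2,1,0} = 3
G(18) = mex{3,3,0,1} = 2
G(19) = mex{2,2,1,0} = 3
G(20) = mex{3,3,2,1} = 0
G(21) = mex{0,2,3,2} = 1
G(22) = mex{1,3,2,3} = 0
G(23) = mex{0,2,3,2} = 1
G(24) = mex{1,3,2,3} = 0
G(25) = mex{0,0,3,2} = 1
G(26) = mex{1,1,2,3} = 0
G(27) = mex{0,0,3,2} = 1
G(28) = mex{1,1,2,3} = 0
G(29) = mex{0,0,3,2} = 1
G(30) = mex{1,1,0,3} = 2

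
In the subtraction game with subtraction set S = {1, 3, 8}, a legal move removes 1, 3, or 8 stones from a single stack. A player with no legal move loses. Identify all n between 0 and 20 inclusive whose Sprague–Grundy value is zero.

n :  0  1  2  3  4  5  6  7  8  9 10 11 12 13 14 15 16 17 18 19 20
G :  0  1  0  1  0  1  0  1  2  3  2  0  1  0  1  0  1  0  1  2  3
P-positions are exactly the n with G(n) = 0.

0, 2, 4, 6, 11, 13, 15, 17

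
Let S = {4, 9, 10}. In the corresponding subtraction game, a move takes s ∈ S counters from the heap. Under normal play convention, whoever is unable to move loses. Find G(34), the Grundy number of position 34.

0

n :  0  1  2  3  4  5  6  7  8  9 10 11 12 13 14 15 16 17 18 19 20 21 22 23 24 25 26 27 28 29 30 31 32 33 34
G :  0  0  0  0  1  1  1  1  0  2  2  2  1  3  0  0  0  2  1  1  1  0  0  2  2  1  1  0  0  0  2  1  1  1  0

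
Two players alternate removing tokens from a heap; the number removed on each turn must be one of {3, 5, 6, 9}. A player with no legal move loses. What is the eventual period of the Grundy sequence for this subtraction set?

12

n :  0  1  2  3  4  5  6  7  8  9 10 11 12 13 14 15 16 17 18 19 20 21 22 23 24 25
G :  0  0  0  1  1  1  2  2  2  3  3  3  0  0  0  1  1  1  2  2  2  3  3  3  0  0
G(n+12) = G(n) holds for n = 0,…,8 (a full window of length max(S) = 9), so the sequence is purely periodic with period 12.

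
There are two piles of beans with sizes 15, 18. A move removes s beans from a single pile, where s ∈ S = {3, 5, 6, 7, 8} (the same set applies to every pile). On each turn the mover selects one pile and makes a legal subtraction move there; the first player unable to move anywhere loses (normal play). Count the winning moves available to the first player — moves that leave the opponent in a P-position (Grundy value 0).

3

All piles use S = {3, 5, 6, 7, 8}:
G(0) = 0
G(1) = mex{} = 0
G(2) = mex{} = 0
G(3) = mex{0} = 1
G(4) = mex{0} = 1
G(5) = mex{0,0} = 1
G(6) = mex{1,0,0} = 2
G(7) = mex{1,0,0,0} = 2
G(8) = mex{1,1,0,0,0} = 2
G(9) = mex{2,1,1,0,0} = 3
G(10) = mex{2,1,1,1,0} = 3
G(11) = mex{2,2,1,1,1} = 0
G(12) = mex{3,2,2,1,1} = 0
G(13) = mex{3,2,2,2,1} = 0
G(14) = mex{0,3,2,2,2} = 1
G(15) = mex{0,3,3,2,2} = 1
G(16) = mex{0,0,3,3,2} = 1
G(17) = mex{1,0,0,3,3} = 2
G(18) = mex{1,0,0,0,3} = 2
Pile A: G(15) = 1.
Pile B: G(18) = 2.
Combined Grundy value = 1 ⊕ 2 = 3.
A winning move leaves total XOR = 0, i.e. changes one component's Grundy value g to g ⊕ X where X is the current total.
Pile A: need g' = 1⊕3 = 2. Options: 15−3→G=0, 15−5→G=3, 15−6→G=3, 15−7→G=2, 15−8→G=2. Hits: 2.
Pile B: need g' = 2⊕3 = 1. Options: 18−3→G=1, 18−5→G=0, 18−6→G=0, 18−7→G=0, 18−8→G=3. Hits: 1.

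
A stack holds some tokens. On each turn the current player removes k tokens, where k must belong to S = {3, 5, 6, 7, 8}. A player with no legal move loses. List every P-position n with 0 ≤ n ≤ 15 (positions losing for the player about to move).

n :  0  1  2  3  4  5  6  7  8  9 10 11 12 13 14 15
G :  0  0  0  1  1  1  2  2  2  3  3  0  0  0  1  1
P-positions are exactly the n with G(n) = 0.

0, 1, 2, 11, 12, 13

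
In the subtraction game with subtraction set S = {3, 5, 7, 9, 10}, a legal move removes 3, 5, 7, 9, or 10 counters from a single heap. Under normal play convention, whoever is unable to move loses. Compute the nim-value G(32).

G(0) = 0
G(1) = mex{} = 0
G(2) = mex{} = 0
G(3) = mex{0} = 1
G(4) = mex{0} = 1
G(5) = mex{0,0} = 1
G(6) = mex{1,0} = 2
G(7) = mex{1,0,0} = 2
G(8) = mex{1,1,0} = 2
G(9) = mex{2,1,0,0} = 3
G(10) = mex{2,1,1,0,0} = 3
G(11) = mex{2,2,1,0,0} = 3
G(12) = mex{3,2,1,1,0} = 4
G(13) = mex{3,2,2,1,1} = 0
G(14) = mex{3,3,2,1,1} = 0
G(15) = mex{4,3,2,2,1} = 0
G(16) = mex{0,3,3,2,2} = 1
G(17) = mex{0,4,3,2,2} = 1
G(18) = mex{0,0,3,3,2} = 1
G(19) = mex{1,0,4,3,3} = 2
G(20) = mex{1,0,0,3,3} = 2
G(21) = mex{1,1,0,4,3} = 2
G(22) = mex{2,1,0,0,4} = 3
G(23) = mex{2,1,1,0,0} = 3
G(24) = mex{2,2,1,0,0} = 3
G(25) = mex{3,2,1,1,0} = 4
G(26) = mex{3,2,2,1,1} = 0
G(27) = mex{3,3,2,1,1} = 0
G(28) = mex{4,3,2,2,1} = 0
G(29) = mex{0,3,3,2,2} = 1
G(30) = mex{0,4,3,2,2} = 1
G(31) = mex{0,0,3,3,2} = 1
G(32) = mex{1,0,4,3,3} = 2

2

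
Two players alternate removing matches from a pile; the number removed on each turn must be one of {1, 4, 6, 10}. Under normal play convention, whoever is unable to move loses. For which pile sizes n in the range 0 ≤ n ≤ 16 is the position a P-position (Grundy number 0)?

0, 2, 5, 7, 14, 16

n :  0  1  2  3  4  5  6  7  8  9 10 11 12 13 14 15 16
G :  0  1  0  1  2  0  1  0  1  2  3  2  3  4  0  1  0
P-positions are exactly the n with G(n) = 0.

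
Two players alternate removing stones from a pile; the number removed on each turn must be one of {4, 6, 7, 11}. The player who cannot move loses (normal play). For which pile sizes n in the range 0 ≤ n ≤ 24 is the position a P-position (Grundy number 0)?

0, 1, 2, 3, 15, 16, 17, 18

n :  0  1  2  3  4  5  6  7  8  9 10 11 12 13 14 15 16 17 18 19 20 21 22 23 24
G :  0  0  0  0  1  1  1  1  2  2  2  2  3  3  3  0  0  0  0  1  1  1  1  2  2
P-positions are exactly the n with G(n) = 0.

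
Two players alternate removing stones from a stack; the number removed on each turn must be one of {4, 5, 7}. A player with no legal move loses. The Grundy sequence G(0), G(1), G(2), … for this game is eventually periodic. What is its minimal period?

G(0) = 0
G(1) = mex{} = 0
G(2) = mex{} = 0
G(3) = mex{} = 0
G(4) = mex{0} = 1
G(5) = mex{0,0} = 1
G(6) = mex{0,0} = 1
G(7) = mex{0,0,0} = 1
G(8) = mex{1,0,0} = 2
G(9) = mex{1,1,0} = 2
G(10) = mex{1,1,0} = 2
G(11) = mex{1,1,1} = 0
G(12) = mex{2,1,1} = 0
G(13) = mex{2,2,1} = 0
G(14) = mex{2,2,1} = 0
G(15) = mex{0,2,2} = 1
G(16) = mex{0,0,2} = 1
G(17) = mex{0,0,2} = 1
G(18) = mex{0,0,0} = 1
G(19) = mex{1,0,0} = 2
G(20) = mex{1,1,0} = 2
G(21) = mex{1,1,0} = 2
G(22) = mex{1,1,1} = 0
G(23) = mex{2,1,1} = 0
G(n+11) = G(n) holds for n = 0,…,6 (a full window of length max(S) = 7), so the sequence is purely periodic with period 11.

11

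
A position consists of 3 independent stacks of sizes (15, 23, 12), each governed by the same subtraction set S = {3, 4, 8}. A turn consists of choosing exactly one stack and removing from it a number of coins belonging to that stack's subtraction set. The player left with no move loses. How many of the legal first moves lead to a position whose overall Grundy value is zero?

3

All stacks use S = {3, 4, 8}:
n :  0  1  2  3  4  5  6  7  8  9 10 11 12 13 14 15 16 17 18 19 20 21 22 23
G :  0  0  0  1  1  1  2  0  2  3  1  3  0  0  0  1  1  1  2  0  2  3  1  3
Stack A: G(15) = 1.
Stack B: G(23) = 3.
Stack C: G(12) = 0.
Combined Grundy value = 1 ⊕ 3 ⊕ 0 = 2.
A winning move leaves total XOR = 0, i.e. changes one component's Grundy value g to g ⊕ X where X is the current total.
Stack A: need g' = 1⊕2 = 3. Options: 15−3→G=0, 15−4→G=3, 15−8→G=0. Hits: 1.
Stack B: need g' = 3⊕2 = 1. Options: 23−3→G=2, 23−4→G=0, 23−8→G=1. Hits: 1.
Stack C: need g' = 0⊕2 = 2. Options: 12−3→G=3, 12−4→G=2, 12−8→G=1. Hits: 1.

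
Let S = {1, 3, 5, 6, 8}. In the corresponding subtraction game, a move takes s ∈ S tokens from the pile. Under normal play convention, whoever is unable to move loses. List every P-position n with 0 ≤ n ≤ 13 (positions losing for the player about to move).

0, 2, 4, 11, 13

n :  0  1  2  3  4  5  6  7  8  9 10 11 12 13
G :  0  1  0  1  0  1  2  3  2  3  2  0  1  0
P-positions are exactly the n with G(n) = 0.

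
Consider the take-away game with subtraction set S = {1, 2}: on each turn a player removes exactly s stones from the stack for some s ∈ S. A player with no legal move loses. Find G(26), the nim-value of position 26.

2

n :  0  1  2  3  4  5  6  7  8  9 10 11 12 13 14 15 16 17 18 19 20 21 22 23 24 25 26
G :  0  1  2  0  1  2  0  1  2  0  1  2  0  1  2  0  1  2  0  1  2  0  1  2  0  1  2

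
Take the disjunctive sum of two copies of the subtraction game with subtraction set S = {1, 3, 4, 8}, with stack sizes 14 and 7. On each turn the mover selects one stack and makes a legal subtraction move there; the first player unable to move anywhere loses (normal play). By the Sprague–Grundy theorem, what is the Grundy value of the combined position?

All stacks use S = {1, 3, 4, 8}:
n :  0  1  2  3  4  5  6  7  8  9 10 11 12 13 14
G :  0  1  0  1  2  3  2  0  1  0  1  2  3  2  0
Stack A: G(14) = 0.
Stack B: G(7) = 0.
Combined Grundy value = 0 ⊕ 0 = 0.

0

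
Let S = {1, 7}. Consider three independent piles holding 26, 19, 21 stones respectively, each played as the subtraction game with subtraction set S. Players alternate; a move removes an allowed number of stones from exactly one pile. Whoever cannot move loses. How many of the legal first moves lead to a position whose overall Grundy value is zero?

All piles use S = {1, 7}:
G(0) = 0
G(1) = mex{0} = 1
G(2) = mex{1} = 0
G(3) = mex{0} = 1
G(4) = mex{1} = 0
G(5) = mex{0} = 1
G(6) = mex{1} = 0
G(7) = mex{0,0} = 1
G(8) = mex{1,1} = 0
G(9) = mex{0,0} = 1
G(10) = mex{1,1} = 0
G(11) = mex{0,0} = 1
G(12) = mex{1,1} = 0
G(13) = mex{0,0} = 1
G(14) = mex{1,1} = 0
G(15) = mex{0,0} = 1
G(16) = mex{1,1} = 0
G(17) = mex{0,0} = 1
G(18) = mex{1,1} = 0
G(19) = mex{0,0} = 1
G(20) = mex{1,1} = 0
G(21) = mex{0,0} = 1
G(22) = mex{1,1} = 0
G(23) = mex{0,0} = 1
G(24) = mex{1,1} = 0
G(25) = mex{0,0} = 1
G(26) = mex{1,1} = 0
Pile A: G(26) = 0.
Pile B: G(19) = 1.
Pile C: G(21) = 1.
Combined Grundy value = 0 ⊕ 1 ⊕ 1 = 0.
A winning move leaves total XOR = 0, i.e. changes one component's Grundy value g to g ⊕ X where X is the current total.
Pile A: target g' = 0⊕0 = 0, but every legal move changes the Grundy value (mex property), so 0 moves.
Pile B: target g' = 1⊕0 = 1, but every legal move changes the Grundy value (mex property), so 0 moves.
Pile C: target g' = 1⊕0 = 1, but every legal move changes the Grundy value (mex property), so 0 moves.

0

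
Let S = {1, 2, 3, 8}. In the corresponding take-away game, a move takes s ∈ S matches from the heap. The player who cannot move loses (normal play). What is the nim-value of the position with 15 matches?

2

G(0) = 0
G(1) = mex{0} = 1
G(2) = mex{1,0} = 2
G(3) = mex{2,1,0} = 3
G(4) = mex{3,2,1} = 0
G(5) = mex{0,3,2} = 1
G(6) = mex{1,0,3} = 2
G(7) = mex{2,1,0} = 3
G(8) = mex{3,2,1,0} = 4
G(9) = mex{4,3,2,1} = 0
G(10) = mex{0,4,3,2} = 1
G(11) = mex{1,0,4,3} = 2
G(12) = mex{2,1,0,0} = 3
G(13) = mex{3,2,1,1} = 0
G(14) = mex{0,3,2,2} = 1
G(15) = mex{1,0,3,3} = 2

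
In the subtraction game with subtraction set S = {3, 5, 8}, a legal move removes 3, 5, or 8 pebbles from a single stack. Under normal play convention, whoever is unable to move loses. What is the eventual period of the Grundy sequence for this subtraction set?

11

n :  0  1  2  3  4  5  6  7  8  9 10 11 12 13 14 15 16 17 18 19 20 21 22 23
G :  0  0  0  1  1  1  2  2  2  3  3  0  0  0  1  1  1  2  2  2  3  3  0  0
G(n+11) = G(n) holds for n = 0,…,7 (a full window of length max(S) = 8), so the sequence is purely periodic with period 11.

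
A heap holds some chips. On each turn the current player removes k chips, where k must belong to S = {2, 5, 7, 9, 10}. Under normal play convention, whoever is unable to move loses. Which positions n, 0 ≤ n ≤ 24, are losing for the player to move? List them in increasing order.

G(0) = 0
G(1) = mex{} = 0
G(2) = mex{0} = 1
G(3) = mex{0} = 1
G(4) = mex{1} = 0
G(5) = mex{1,0} = 2
G(6) = mex{0,0} = 1
G(7) = mex{2,1,0} = 3
G(8) = mex{1,1,0} = 2
G(9) = mex{3,0,1,0} = 2
G(10) = mex{2,2,1,0,0} = 3
G(11) = mex{2,1,0,1,0} = 3
G(12) = mex{3,3,2,1,1} = 0
G(13) = mex{3,2,1,0,1} = 4
G(14) = mex{0,2,3,2,0} = 1
G(15) = mex{4,3,2,1,2} = 0
G(16) = mex{1,3,2,3,1} = 0
G(17) = mex{0,0,3,2,3} = 1
G(18) = mex{0,4,3,2,2} = 1
G(19) = mex{1,1,0,3,2} = 4
G(20) = mex{1,0,4,3,3} = 2
G(21) = mex{4,0,1,0,3} = 2
G(22) = mex{2,1,0,4,0} = 3
G(23) = mex{2,1,0,1,4} = 3
G(24) = mex{3,4,1,0,1} = 2
P-positions are exactly the n with G(n) = 0.

0, 1, 4, 12, 15, 16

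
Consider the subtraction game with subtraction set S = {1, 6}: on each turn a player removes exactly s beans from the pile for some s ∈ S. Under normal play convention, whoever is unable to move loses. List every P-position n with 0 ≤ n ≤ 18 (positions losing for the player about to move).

G(0) = 0
G(1) = mex{0} = 1
G(2) = mex{1} = 0
G(3) = mex{0} = 1
G(4) = mex{1} = 0
G(5) = mex{0} = 1
G(6) = mex{1,0} = 2
G(7) = mex{2,1} = 0
G(8) = mex{0,0} = 1
G(9) = mex{1,1} = 0
G(10) = mex{0,0} = 1
G(11) = mex{1,1} = 0
G(12) = mex{0,2} = 1
G(13) = mex{1,0} = 2
G(14) = mex{2,1} = 0
G(15) = mex{0,0} = 1
G(16) = mex{1,1} = 0
G(17) = mex{0,0} = 1
G(18) = mex{1,1} = 0
P-positions are exactly the n with G(n) = 0.

0, 2, 4, 7, 9, 11, 14, 16, 18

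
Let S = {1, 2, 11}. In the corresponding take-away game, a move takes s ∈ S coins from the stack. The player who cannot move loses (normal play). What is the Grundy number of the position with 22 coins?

n :  0  1  2  3  4  5  6  7  8  9 10 11 12 13 14 15 16 17 18 19 20 21 22
G :  0  1  2  0  1  2  0  1  2  0  1  2  0  1  2  0  1  2  0  1  2  0  1

1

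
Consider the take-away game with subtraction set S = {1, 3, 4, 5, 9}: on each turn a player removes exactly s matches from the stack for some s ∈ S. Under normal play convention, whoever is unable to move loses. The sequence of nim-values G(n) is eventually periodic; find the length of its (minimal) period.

8

n :  0  1  2  3  4  5  6  7  8  9 10 11 12 13 14 15 16 17 18
G :  0  1  0  1  2  3  2  3  0  1  0  1  2  3  2  3  0  1  0
G(n+8) = G(n) holds for n = 0,…,8 (a full window of length max(S) = 9), so the sequence is purely periodic with period 8.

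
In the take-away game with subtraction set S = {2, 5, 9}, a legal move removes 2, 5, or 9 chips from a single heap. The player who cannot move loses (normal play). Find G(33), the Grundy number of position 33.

2

n :  0  1  2  3  4  5  6  7  8  9 10 11 12 13 14 15 16 17 18 19 20 21 22 23 24 25 26 27 28 29 30 31 32 33
G :  0  0  1  1  0  2  1  0  0  1  1  0  2  1  0  0  1  1  0  2  1  0  0  1  1  0  2  1  0  0  1  1  0  2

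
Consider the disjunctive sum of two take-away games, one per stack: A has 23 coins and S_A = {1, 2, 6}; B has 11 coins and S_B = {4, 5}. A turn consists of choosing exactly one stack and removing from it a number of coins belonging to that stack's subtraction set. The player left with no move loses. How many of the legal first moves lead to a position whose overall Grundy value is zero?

Stack A, S = {1, 2, 6}:
n :  0  1  2  3  4  5  6  7  8  9 10 11 12 13 14 15 16 17 18 19 20 21 22 23
G :  0  1  2  0  1  2  3  0  1  2  0  1  2  3  0  1  2  0  1  2  3  0  1  2
G_A(23) = 2.
Stack B, S = {4, 5}:
G(0) = 0
G(1) = mex{} = 0
G(2) = mex{} = 0
G(3) = mex{} = 0
G(4) = mex{0} = 1
G(5) = mex{0,0} = 1
G(6) = mex{0,0} = 1
G(7) = mex{0,0} = 1
G(8) = mex{1,0} = 2
G(9) = mex{1,1} = 0
G(10) = mex{1,1} = 0
G(11) = mex{1,1} = 0
G_B(11) = 0.
Combined Grundy value = 2 ⊕ 0 = 2.
A winning move leaves total XOR = 0, i.e. changes one component's Grundy value g to g ⊕ X where X is the current total.
Stack A: need g' = 2⊕2 = 0. Options: 23−1→G=1, 23−2→G=0, 23−6→G=0. Hits: 2.
Stack B: need g' = 0⊕2 = 2. Options: 11−4→G=1, 11−5→G=1. Hits: 0.

2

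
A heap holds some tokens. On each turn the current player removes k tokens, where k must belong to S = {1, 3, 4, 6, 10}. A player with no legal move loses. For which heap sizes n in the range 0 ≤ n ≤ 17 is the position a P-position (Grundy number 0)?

n :  0  1  2  3  4  5  6  7  8  9 10 11 12 13 14 15 16 17
G :  0  1  0  1  2  3  2  0  1  0  1  2  3  2  0  1  0  1
P-positions are exactly the n with G(n) = 0.

0, 2, 7, 9, 14, 16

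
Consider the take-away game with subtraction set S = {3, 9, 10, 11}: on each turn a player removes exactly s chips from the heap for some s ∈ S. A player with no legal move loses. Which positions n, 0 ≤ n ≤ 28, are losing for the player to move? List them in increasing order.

n :  0  1  2  3  4  5  6  7  8  9 10 11 12 13 14 15 16 17 18 19 20 21 22 23 24 25 26 27 28
G :  0  0  0  1  1  1  0  0  0  1  1  1  2  2  0  3  3  1  2  2  0  0  0  1  1  1  0  0  0
P-positions are exactly the n with G(n) = 0.

0, 1, 2, 6, 7, 8, 14, 20, 21, 22, 26, 27, 28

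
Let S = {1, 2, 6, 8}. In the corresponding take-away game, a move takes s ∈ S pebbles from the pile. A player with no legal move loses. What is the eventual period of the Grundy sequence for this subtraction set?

7

n :  0  1  2  3  4  5  6  7  8  9 10 11 12 13 14 15 16
G :  0  1  2  0  1  2  3  0  1  2  0  1  2  3  0  1  2
G(n+7) = G(n) holds for n = 0,…,7 (a full window of length max(S) = 8), so the sequence is purely periodic with period 7.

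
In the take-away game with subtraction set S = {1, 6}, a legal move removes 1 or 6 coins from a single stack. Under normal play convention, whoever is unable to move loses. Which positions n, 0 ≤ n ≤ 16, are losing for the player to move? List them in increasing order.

n :  0  1  2  3  4  5  6  7  8  9 10 11 12 13 14 15 16
G :  0  1  0  1  0  1  2  0  1  0  1  0  1  2  0  1  0
P-positions are exactly the n with G(n) = 0.

0, 2, 4, 7, 9, 11, 14, 16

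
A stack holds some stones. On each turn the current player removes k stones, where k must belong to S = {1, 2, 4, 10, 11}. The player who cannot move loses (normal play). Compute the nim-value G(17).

G(0) = 0
G(1) = mex{0} = 1
G(2) = mex{1,0} = 2
G(3) = mex{2,1} = 0
G(4) = mex{0,2,0} = 1
G(5) = mex{1,0,1} = 2
G(6) = mex{2,1,2} = 0
G(7) = mex{0,2,0} = 1
G(8) = mex{1,0,1} = 2
G(9) = mex{2,1,2} = 0
G(10) = mex{0,2,0,0} = 1
G(11) = mex{1,0,1,1,0} = 2
G(12) = mex{2,1,2,2,1} = 0
G(13) = mex{0,2,0,0,2} = 1
G(14) = mex{1,0,1,1,0} = 2
G(15) = mex{2,1,2,2,1} = 0
G(16) = mex{0,2,0,0,2} = 1
G(17) = mex{1,0,1,1,0} = 2

2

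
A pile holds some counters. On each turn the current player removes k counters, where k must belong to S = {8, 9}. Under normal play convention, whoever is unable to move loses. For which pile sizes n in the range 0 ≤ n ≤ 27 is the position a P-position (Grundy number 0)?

G(0) = 0
G(1) = mex{} = 0
G(2) = mex{} = 0
G(3) = mex{} = 0
G(4) = mex{} = 0
G(5) = mex{} = 0
G(6) = mex{} = 0
G(7) = mex{} = 0
G(8) = mex{0} = 1
G(9) = mex{0,0} = 1
G(10) = mex{0,0} = 1
G(11) = mex{0,0} = 1
G(12) = mex{0,0} = 1
G(13) = mex{0,0} = 1
G(14) = mex{0,0} = 1
G(15) = mex{0,0} = 1
G(16) = mex{1,0} = 2
G(17) = mex{1,1} = 0
G(18) = mex{1,1} = 0
G(19) = mex{1,1} = 0
G(20) = mex{1,1} = 0
G(21) = mex{1,1} = 0
G(22) = mex{1,1} = 0
G(23) = mex{1,1} = 0
G(24) = mex{2,1} = 0
G(25) = mex{0,2} = 1
G(26) = mex{0,0} = 1
G(27) = mex{0,0} = 1
P-positions are exactly the n with G(n) = 0.

0, 1, 2, 3, 4, 5, 6, 7, 17, 18, 19, 20, 21, 22, 23, 24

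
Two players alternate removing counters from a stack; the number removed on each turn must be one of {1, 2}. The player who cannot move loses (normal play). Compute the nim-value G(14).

n :  0  1  2  3  4  5  6  7  8  9 10 11 12 13 14
G :  0  1  2  0  1  2  0  1  2  0  1  2  0  1  2

2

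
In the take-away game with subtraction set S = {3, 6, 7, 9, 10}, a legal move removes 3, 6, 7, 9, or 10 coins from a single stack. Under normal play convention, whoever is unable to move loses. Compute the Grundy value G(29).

G(0) = 0
G(1) = mex{} = 0
G(2) = mex{} = 0
G(3) = mex{0} = 1
G(4) = mex{0} = 1
G(5) = mex{0} = 1
G(6) = mex{1,0} = 2
G(7) = mex{1,0,0} = 2
G(8) = mex{1,0,0} = 2
G(9) = mex{2,1,0,0} = 3
G(10) = mex{2,1,1,0,0} = 3
G(11) = mex{2,1,1,0,0} = 3
G(12) = mex{3,2,1,1,0} = 4
G(13) = mex{3,2,2,1,1} = 0
G(14) = mex{3,2,2,1,1} = 0
G(15) = mex{4,3,2,2,1} = 0
G(16) = mex{0,3,3,2,2} = 1
G(17) = mex{0,3,3,2,2} = 1
G(18) = mex{0,4,3,3,2} = 1
G(19) = mex{1,0,4,3,3} = 2
G(20) = mex{1,0,0,3,3} = 2
G(21) = mex{1,0,0,4,3} = 2
G(22) = mex{2,1,0,0,4} = 3
G(23) = mex{2,1,1,0,0} = 3
G(24) = mex{2,1,1,0,0} = 3
G(25) = mex{3,2,1,1,0} = 4
G(26) = mex{3,2,2,1,1} = 0
G(27) = mex{3,2,2,1,1} = 0
G(28) = mex{4,3,2,2,1} = 0
G(29) = mex{0,3,3,2,2} = 1

1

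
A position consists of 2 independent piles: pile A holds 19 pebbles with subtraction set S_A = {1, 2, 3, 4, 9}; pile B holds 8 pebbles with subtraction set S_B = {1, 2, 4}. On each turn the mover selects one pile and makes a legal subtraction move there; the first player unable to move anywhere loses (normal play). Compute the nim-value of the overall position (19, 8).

Pile A, S = {1, 2, 3, 4, 9}:
n :  0  1  2  3  4  5  6  7  8  9 10 11 12 13 14 15 16 17 18 19
G :  0  1  2  3  4  0  1  2  3  4  0  1  2  3  4  0  1  2  3  4
G_A(19) = 4.
Pile B, S = {1, 2, 4}:
n : 0 1 2 3 4 5 6 7 8
G : 0 1 2 0 1 2 0 1 2
G_B(8) = 2.
Combined Grundy value = 4 ⊕ 2 = 6.

6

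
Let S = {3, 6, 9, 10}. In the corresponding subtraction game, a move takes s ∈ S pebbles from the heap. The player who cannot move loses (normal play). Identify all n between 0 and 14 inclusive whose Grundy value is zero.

0, 1, 2, 13, 14

G(0) = 0
G(1) = mex{} = 0
G(2) = mex{} = 0
G(3) = mex{0} = 1
G(4) = mex{0} = 1
G(5) = mex{0} = 1
G(6) = mex{1,0} = 2
G(7) = mex{1,0} = 2
G(8) = mex{1,0} = 2
G(9) = mex{2,1,0} = 3
G(10) = mex{2,1,0,0} = 3
G(11) = mex{2,1,0,0} = 3
G(12) = mex{3,2,1,0} = 4
G(13) = mex{3,2,1,1} = 0
G(14) = mex{3,2,1,1} = 0
P-positions are exactly the n with G(n) = 0.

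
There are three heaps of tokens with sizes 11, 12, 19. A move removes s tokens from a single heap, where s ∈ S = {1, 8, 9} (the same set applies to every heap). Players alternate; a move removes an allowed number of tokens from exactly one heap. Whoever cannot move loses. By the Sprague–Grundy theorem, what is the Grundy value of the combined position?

All heaps use S = {1, 8, 9}:
n :  0  1  2  3  4  5  6  7  8  9 10 11 12 13 14 15 16 17 18 19
G :  0  1  0  1  0  1  0  1  2  3  2  3  2  3  2  3  0  1  0  1
Heap A: G(11) = 3.
Heap B: G(12) = 2.
Heap C: G(19) = 1.
Combined Grundy value = 3 ⊕ 2 ⊕ 1 = 0.

0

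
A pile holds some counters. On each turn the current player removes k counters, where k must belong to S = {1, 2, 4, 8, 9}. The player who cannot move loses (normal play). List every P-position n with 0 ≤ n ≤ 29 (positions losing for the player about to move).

n :  0  1  2  3  4  5  6  7  8  9 10 11 12 13 14 15 16 17 18 19 20 21 22 23 24 25 26 27 28 29
G :  0  1  2  0  1  2  0  1  2  3  4  5  3  0  1  2  0  1  2  0  1  2  3  4  5  3  0  1  2  0
P-positions are exactly the n with G(n) = 0.

0, 3, 6, 13, 16, 19, 26, 29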